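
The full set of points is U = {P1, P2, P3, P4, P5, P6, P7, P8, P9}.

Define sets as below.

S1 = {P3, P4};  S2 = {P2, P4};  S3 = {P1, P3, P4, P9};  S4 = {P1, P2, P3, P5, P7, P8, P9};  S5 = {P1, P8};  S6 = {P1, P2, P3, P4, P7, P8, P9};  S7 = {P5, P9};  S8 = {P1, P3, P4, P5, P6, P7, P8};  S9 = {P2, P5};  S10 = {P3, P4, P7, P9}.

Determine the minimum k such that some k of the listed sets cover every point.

2

S6 and S8 together: S6 ∪ S8 = {P1, P2, P3, P4, P5, P6, P7, P8, P9} — every point is covered.
No single set has all 9 points (the largest, S4, has 7), so 2 is optimal.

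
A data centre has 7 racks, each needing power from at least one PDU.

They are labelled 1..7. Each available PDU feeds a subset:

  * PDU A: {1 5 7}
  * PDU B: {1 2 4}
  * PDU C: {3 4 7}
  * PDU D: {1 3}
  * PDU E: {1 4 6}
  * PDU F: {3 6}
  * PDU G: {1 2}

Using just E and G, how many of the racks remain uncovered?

3

Union of E, G = {1, 2, 4, 6}.
Not covered: 3, 5, 7 — 3 racks.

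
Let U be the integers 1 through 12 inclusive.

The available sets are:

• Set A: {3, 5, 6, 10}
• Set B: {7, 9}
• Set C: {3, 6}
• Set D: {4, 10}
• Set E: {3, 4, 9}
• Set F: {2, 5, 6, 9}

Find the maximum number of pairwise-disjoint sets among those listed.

3

B, C, D are pairwise disjoint (B={7,9}; C={3,6}; D={4,10}).
Every remaining set overlaps one of these, and no 4 of the listed sets are pairwise disjoint, so 3 is the maximum.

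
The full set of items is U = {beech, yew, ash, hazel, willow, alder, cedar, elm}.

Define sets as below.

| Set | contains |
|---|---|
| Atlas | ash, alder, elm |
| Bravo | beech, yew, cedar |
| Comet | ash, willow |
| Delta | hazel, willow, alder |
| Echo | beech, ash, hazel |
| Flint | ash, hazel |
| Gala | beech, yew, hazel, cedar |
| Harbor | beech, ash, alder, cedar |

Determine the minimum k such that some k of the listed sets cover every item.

3

Atlas, Delta, and Gala cover everything between them: the union {beech, yew, ash, hazel, willow, alder, cedar, elm} is all of U.
Only Atlas contains elm, so Atlas is forced; the remaining 5 items need at least 2 more sets (each remaining set adds at most 4) — so at least 3 sets are needed, and 3 is optimal.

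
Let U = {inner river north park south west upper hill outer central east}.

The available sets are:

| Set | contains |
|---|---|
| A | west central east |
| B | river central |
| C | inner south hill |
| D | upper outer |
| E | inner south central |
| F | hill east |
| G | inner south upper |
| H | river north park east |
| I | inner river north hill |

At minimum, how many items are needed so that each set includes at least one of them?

T = {river, south, outer, east} meets every set (each contains at least one member of T), and |T| = 4.
No choice of 3 items meets every set, so 4 is the minimum.

4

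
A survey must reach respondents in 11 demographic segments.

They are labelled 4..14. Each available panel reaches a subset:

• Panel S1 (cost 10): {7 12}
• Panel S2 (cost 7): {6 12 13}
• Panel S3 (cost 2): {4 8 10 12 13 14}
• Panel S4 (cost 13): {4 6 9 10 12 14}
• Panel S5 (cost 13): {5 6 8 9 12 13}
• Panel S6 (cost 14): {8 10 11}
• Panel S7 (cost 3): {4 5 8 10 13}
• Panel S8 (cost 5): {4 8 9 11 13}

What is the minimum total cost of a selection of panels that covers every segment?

27

S1, S2, S3, S7, S8 together cover every segment (S1 ∪ S2 ∪ S3 ∪ S7 ∪ S8 = {4, 5, 6, 7, 8, 9, 10, 11, 12, 13, 14}); total cost 10 + 7 + 2 + 3 + 5 = 27.
No covering selection has total cost below 27.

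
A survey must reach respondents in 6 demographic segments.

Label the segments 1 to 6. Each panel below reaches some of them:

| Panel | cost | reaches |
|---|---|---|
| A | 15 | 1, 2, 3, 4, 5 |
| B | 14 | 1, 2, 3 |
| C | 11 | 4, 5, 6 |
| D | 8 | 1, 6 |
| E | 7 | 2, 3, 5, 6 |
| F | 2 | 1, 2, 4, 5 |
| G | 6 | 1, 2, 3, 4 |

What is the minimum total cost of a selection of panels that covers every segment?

E, F together cover every segment (E ∪ F = {1, 2, 3, 4, 5, 6}); total cost 7 + 2 = 9.
No covering selection has total cost below 9.

9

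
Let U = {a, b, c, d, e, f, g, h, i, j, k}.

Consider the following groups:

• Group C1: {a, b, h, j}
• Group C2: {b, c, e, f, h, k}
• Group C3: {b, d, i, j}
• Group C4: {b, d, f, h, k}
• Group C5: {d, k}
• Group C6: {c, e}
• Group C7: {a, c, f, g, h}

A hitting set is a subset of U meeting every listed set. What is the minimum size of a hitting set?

Take T = {a, d, e}. Each listed group contains at least one of these, so T is a hitting set of size 3.
The groups C1, C5, C6 are pairwise disjoint, so any hitting set needs a separate point for each — at least 3. Hence 3 is optimal.

3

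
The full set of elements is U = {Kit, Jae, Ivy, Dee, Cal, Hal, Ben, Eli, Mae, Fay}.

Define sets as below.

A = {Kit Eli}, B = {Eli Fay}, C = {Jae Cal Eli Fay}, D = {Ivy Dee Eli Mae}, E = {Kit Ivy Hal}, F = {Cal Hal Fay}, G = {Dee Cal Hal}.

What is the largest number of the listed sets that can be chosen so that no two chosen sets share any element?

D, F are pairwise disjoint (D={Ivy,Dee,Eli,Mae}; F={Cal,Hal,Fay}).
Every remaining set overlaps one of these, and no 3 of the listed sets are pairwise disjoint, so 2 is the maximum.

2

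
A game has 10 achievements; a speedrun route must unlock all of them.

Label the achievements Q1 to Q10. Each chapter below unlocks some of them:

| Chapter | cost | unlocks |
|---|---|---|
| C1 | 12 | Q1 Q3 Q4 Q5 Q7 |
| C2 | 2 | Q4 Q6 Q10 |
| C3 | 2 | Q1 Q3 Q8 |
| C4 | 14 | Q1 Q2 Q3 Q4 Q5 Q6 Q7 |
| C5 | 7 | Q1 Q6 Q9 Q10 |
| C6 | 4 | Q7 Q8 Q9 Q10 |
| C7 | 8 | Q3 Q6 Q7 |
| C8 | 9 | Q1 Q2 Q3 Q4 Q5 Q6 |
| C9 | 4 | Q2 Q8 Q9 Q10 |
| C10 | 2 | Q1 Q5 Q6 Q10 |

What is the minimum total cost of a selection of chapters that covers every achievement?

C6, C8 together cover every achievement (C6 ∪ C8 = {Q1, Q2, Q3, Q4, Q5, Q6, Q7, Q8, Q9, Q10}); total cost 4 + 9 = 13.
The greedy pick C10, C3, C2, C6, C9 costs 14; no covering selection beats 13.

13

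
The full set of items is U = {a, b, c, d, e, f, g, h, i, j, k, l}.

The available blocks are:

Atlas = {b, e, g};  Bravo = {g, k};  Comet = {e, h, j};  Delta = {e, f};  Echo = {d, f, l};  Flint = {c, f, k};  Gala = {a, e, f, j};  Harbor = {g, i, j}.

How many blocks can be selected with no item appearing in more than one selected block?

3

Bravo, Comet, Echo are pairwise disjoint (Bravo={g,k}; Comet={e,h,j}; Echo={d,f,l}).
Every remaining block overlaps one of these, and no 4 of the listed blocks are pairwise disjoint, so 3 is the maximum.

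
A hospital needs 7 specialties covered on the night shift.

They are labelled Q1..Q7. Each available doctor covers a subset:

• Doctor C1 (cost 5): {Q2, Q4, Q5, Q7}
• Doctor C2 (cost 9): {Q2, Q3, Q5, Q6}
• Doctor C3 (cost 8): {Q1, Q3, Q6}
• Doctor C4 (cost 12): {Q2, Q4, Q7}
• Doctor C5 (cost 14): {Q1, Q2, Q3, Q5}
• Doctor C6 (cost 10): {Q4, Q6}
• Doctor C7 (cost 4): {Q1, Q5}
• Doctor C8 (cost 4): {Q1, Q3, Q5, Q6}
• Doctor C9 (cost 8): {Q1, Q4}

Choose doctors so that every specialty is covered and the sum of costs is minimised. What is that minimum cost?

9

C1, C8 together cover every specialty (C1 ∪ C8 = {Q1, Q2, Q3, Q4, Q5, Q6, Q7}); total cost 5 + 4 = 9.
No covering selection has total cost below 9.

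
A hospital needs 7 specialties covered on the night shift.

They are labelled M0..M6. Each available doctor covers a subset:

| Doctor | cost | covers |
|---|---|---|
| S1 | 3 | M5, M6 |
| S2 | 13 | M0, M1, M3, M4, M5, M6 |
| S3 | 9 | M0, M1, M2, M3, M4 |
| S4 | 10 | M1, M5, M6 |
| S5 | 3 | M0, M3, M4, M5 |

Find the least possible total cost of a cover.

S1, S3 together cover every specialty (S1 ∪ S3 = {M0, M1, M2, M3, M4, M5, M6}); total cost 3 + 9 = 12.
The greedy pick S5, S1, S3 costs 15; no covering selection beats 12.

12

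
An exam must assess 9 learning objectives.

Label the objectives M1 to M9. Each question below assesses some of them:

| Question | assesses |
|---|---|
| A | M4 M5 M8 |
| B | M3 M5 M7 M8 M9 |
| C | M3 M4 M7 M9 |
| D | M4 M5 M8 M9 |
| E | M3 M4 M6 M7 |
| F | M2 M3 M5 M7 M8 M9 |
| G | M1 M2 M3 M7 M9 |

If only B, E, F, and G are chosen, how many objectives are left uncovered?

0

Union of B, E, F, G = {M1, M2, M3, M4, M5, M6, M7, M8, M9} — that's every objective, so 0 are uncovered.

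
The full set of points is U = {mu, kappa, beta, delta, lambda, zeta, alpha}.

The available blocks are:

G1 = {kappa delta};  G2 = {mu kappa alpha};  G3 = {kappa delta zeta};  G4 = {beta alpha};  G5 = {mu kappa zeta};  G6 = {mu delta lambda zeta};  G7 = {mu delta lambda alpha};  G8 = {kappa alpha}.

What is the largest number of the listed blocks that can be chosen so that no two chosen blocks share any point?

G4, G6 are pairwise disjoint (G4={beta,alpha}; G6={mu,delta,lambda,zeta}).
Every remaining block overlaps one of these, and no 3 of the listed blocks are pairwise disjoint, so 2 is the maximum.

2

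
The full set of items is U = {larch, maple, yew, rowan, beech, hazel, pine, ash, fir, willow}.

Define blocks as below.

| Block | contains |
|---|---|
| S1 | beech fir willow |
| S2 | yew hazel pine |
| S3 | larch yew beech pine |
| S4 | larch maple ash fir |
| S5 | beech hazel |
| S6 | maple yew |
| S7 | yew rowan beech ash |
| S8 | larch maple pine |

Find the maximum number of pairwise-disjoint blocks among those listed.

2

S4, S5 are pairwise disjoint (S4={larch,maple,ash,fir}; S5={beech,hazel}).
Every remaining block overlaps one of these, and no 3 of the listed blocks are pairwise disjoint, so 2 is the maximum.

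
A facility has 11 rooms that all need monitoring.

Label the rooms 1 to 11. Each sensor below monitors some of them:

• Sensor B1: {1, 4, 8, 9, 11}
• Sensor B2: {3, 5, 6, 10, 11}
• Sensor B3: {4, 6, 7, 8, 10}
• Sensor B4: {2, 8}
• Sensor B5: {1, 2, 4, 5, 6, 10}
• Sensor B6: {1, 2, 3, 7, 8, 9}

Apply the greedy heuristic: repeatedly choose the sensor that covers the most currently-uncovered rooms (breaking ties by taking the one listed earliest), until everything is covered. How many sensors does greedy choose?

Greedy: pick B5 (covers 6 new) → pick B6 (covers 4 new) → pick B1 (covers 1 new). Total picks: 3.

3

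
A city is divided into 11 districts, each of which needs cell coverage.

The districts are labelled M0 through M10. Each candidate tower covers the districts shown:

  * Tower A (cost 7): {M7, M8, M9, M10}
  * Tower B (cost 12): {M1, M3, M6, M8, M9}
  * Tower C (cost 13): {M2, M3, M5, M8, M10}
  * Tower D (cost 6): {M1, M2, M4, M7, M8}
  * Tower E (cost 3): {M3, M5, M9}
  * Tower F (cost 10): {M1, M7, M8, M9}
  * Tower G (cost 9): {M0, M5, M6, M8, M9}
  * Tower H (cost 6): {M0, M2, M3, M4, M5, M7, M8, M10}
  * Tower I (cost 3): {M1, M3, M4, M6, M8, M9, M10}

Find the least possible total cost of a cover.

9

H, I together cover every district (H ∪ I = {M0, M1, M2, M3, M4, M5, M6, M7, M8, M9, M10}); total cost 6 + 3 = 9.
No covering selection has total cost below 9.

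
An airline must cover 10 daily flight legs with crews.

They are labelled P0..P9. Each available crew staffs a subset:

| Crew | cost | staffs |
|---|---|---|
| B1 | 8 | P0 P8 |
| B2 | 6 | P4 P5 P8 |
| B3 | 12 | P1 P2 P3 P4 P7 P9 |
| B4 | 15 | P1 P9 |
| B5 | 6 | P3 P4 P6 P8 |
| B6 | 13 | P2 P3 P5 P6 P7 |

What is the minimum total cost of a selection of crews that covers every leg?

B1, B2, B3, B5 together cover every leg (B1 ∪ B2 ∪ B3 ∪ B5 = {P0, P1, P2, P3, P4, P5, P6, P7, P8, P9}); total cost 8 + 6 + 12 + 6 = 32.
No covering selection has total cost below 32.

32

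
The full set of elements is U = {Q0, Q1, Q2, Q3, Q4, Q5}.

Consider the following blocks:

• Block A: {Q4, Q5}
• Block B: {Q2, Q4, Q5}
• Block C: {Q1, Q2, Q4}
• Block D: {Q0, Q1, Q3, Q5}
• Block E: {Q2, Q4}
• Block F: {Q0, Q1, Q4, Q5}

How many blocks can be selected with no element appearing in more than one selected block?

2

D, E are pairwise disjoint (D={Q0,Q1,Q3,Q5}; E={Q2,Q4}).
Every remaining block overlaps one of these, and no 3 of the listed blocks are pairwise disjoint, so 2 is the maximum.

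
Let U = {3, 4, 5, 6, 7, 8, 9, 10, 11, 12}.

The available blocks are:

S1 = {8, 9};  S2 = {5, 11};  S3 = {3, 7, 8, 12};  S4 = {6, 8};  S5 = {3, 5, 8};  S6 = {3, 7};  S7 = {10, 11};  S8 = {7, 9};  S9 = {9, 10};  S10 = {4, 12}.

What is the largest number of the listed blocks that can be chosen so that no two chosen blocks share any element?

S2, S4, S6, S9, S10 are pairwise disjoint (S2={5,11}; S4={6,8}; S6={3,7}; S9={9,10}; S10={4,12}).
Every remaining block overlaps one of these, and no 6 of the listed blocks are pairwise disjoint, so 5 is the maximum.

5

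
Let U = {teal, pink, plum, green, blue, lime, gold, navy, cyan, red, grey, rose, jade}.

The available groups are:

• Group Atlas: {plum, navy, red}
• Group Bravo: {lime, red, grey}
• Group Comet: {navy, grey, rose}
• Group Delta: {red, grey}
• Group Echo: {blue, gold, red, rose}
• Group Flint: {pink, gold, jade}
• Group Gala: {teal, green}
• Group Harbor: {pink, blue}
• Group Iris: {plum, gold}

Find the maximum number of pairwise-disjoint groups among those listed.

Comet, Gala, Harbor, Iris are pairwise disjoint (Comet={navy,grey,rose}; Gala={teal,green}; Harbor={pink,blue}; Iris={plum,gold}).
Every remaining group overlaps one of these, and no 5 of the listed groups are pairwise disjoint, so 4 is the maximum.

4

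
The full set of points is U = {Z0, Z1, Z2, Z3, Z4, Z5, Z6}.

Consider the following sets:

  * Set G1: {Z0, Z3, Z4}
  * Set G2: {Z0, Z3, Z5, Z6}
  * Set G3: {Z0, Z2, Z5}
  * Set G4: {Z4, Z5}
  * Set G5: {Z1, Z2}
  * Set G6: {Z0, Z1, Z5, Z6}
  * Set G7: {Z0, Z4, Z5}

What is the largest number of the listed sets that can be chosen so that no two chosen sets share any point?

2

G2, G5 are pairwise disjoint (G2={Z0,Z3,Z5,Z6}; G5={Z1,Z2}).
Every remaining set overlaps one of these, and no 3 of the listed sets are pairwise disjoint, so 2 is the maximum.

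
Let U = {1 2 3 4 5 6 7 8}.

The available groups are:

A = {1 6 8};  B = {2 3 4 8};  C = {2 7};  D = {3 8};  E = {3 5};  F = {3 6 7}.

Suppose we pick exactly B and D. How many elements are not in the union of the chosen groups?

Union of B, D = {2, 3, 4, 8}.
Not covered: 1, 5, 6, 7 — 4 elements.

4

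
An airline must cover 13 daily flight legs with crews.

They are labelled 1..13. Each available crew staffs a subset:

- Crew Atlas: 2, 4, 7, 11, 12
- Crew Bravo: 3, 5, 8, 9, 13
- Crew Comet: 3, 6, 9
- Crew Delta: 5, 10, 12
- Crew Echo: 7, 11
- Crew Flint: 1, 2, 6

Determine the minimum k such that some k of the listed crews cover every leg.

Take {Atlas, Bravo, Delta, Flint}. Their union is {1, 2, 3, 4, 5, 6, 7, 8, 9, 10, 11, 12, 13}, which is all 13 legs.
Only Delta contains 10, so Delta is forced; the remaining 10 legs need at least 3 more crews (each remaining crew adds at most 4) — so at least 4 crews are needed, and 4 is optimal.

4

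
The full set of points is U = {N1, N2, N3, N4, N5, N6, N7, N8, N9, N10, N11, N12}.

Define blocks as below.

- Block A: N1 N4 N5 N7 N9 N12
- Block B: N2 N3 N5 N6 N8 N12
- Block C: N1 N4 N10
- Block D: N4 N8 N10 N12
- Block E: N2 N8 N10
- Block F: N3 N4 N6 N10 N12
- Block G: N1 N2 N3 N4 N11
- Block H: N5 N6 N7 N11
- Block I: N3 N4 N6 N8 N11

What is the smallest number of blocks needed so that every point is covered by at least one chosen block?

A, E, and I cover everything between them: the union {N1, N2, N3, N4, N5, N6, N7, N8, N9, N10, N11, N12} is all of U.
Only A contains N9, so A is forced; the remaining 6 points need at least 2 more blocks (each remaining block adds at most 4) — so at least 3 blocks are needed, and 3 is optimal.

3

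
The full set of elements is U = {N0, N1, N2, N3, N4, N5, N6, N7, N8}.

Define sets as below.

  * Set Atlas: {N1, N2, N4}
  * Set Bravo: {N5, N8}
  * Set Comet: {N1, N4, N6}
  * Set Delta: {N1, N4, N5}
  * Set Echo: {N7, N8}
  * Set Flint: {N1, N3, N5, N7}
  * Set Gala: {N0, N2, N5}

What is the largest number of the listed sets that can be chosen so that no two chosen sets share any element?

3

Comet, Echo, Gala are pairwise disjoint (Comet={N1,N4,N6}; Echo={N7,N8}; Gala={N0,N2,N5}).
Every remaining set overlaps one of these, and no 4 of the listed sets are pairwise disjoint, so 3 is the maximum.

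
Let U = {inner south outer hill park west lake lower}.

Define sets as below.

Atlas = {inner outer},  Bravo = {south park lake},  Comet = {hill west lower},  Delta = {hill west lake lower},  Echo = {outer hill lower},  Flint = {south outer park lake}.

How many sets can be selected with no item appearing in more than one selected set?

Atlas, Bravo, Comet are pairwise disjoint (Atlas={inner,outer}; Bravo={south,park,lake}; Comet={hill,west,lower}).
Every remaining set overlaps one of these, and no 4 of the listed sets are pairwise disjoint, so 3 is the maximum.

3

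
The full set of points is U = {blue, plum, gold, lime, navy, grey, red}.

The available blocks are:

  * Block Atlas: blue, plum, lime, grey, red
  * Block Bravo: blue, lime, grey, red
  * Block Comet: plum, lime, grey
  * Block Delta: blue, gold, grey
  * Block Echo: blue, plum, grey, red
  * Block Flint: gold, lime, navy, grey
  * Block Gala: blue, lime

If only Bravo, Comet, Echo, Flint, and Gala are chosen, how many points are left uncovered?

Union of Bravo, Comet, Echo, Flint, Gala = {blue, plum, gold, lime, navy, grey, red} — that's every point, so 0 are uncovered.

0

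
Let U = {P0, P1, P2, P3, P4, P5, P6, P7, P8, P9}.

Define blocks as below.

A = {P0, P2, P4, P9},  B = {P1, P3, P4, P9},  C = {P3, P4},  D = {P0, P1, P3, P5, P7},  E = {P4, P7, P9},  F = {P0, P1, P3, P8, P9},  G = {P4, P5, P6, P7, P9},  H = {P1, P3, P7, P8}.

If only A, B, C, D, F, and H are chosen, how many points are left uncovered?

1

Union of A, B, C, D, F, H = {P0, P1, P2, P3, P4, P5, P7, P8, P9}.
Not covered: P6 — 1 point.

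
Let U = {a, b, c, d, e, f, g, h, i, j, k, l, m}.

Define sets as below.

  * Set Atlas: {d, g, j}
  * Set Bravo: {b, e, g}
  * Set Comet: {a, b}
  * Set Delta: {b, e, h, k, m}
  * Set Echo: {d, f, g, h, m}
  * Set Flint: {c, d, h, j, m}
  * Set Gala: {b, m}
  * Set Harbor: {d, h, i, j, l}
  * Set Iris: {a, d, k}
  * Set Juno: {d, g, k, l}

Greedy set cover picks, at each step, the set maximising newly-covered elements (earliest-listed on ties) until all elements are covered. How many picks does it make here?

5

Greedy: pick Delta (covers 5 new) → pick Harbor (covers 4 new) → pick Echo (covers 2 new) → pick Comet (covers 1 new) → pick Flint (covers 1 new). Total picks: 5.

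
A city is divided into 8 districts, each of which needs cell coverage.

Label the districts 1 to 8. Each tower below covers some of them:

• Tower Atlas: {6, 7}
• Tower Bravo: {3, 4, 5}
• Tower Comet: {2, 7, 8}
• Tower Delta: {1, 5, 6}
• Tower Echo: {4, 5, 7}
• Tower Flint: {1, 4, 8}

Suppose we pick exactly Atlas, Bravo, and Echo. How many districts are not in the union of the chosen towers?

Union of Atlas, Bravo, Echo = {3, 4, 5, 6, 7}.
Not covered: 1, 2, 8 — 3 districts.

3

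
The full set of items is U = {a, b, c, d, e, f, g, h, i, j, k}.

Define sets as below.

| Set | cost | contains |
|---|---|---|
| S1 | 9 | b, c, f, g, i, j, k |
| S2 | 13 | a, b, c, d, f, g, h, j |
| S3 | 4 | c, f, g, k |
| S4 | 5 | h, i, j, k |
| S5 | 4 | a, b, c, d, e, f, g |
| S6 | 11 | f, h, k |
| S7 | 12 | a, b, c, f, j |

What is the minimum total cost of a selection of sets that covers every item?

9

S4, S5 together cover every item (S4 ∪ S5 = {a, b, c, d, e, f, g, h, i, j, k}); total cost 5 + 4 = 9.
No covering selection has total cost below 9.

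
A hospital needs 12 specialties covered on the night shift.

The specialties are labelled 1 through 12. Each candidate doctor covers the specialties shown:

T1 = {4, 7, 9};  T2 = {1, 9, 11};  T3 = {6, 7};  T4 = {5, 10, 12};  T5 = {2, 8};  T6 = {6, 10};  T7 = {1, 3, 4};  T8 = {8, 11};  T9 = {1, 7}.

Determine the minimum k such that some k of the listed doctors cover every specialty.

Take {T2, T3, T4, T5, T7}. Their union is {1, 2, 3, 4, 5, 6, 7, 8, 9, 10, 11, 12}, which is all 12 specialties.
Only T5 contains 2, so T5 is forced; the remaining 10 specialties need at least 4 more doctors (each remaining doctor adds at most 3) — so at least 5 doctors are needed, and 5 is optimal.

5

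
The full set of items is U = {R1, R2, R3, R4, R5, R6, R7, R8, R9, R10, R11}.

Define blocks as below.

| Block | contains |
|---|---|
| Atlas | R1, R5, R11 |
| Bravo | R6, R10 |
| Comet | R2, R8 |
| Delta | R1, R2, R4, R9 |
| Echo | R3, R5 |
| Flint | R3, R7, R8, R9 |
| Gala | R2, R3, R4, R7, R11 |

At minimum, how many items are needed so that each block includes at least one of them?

The 4 items {R2, R3, R5, R6} hit every block.
No choice of 3 items meets every block, so 4 is the minimum.

4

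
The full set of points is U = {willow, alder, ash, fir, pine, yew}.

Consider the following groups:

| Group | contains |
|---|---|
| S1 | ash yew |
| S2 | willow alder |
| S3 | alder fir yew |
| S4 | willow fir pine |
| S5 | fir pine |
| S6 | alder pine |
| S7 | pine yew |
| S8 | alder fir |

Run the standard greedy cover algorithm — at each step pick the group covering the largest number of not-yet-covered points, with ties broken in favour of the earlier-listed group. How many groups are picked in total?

Greedy: pick S3 (covers 3 new) → pick S4 (covers 2 new) → pick S1 (covers 1 new). Total picks: 3.

3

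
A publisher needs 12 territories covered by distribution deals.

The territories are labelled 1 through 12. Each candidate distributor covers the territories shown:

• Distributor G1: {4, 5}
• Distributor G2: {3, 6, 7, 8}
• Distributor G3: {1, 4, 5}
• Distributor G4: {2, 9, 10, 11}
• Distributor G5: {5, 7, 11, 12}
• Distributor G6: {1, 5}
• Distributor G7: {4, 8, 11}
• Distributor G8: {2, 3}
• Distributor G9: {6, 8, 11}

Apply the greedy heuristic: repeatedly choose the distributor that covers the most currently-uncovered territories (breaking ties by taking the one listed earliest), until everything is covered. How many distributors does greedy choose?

4

Greedy: pick G2 (covers 4 new) → pick G4 (covers 4 new) → pick G3 (covers 3 new) → pick G5 (covers 1 new). Total picks: 4.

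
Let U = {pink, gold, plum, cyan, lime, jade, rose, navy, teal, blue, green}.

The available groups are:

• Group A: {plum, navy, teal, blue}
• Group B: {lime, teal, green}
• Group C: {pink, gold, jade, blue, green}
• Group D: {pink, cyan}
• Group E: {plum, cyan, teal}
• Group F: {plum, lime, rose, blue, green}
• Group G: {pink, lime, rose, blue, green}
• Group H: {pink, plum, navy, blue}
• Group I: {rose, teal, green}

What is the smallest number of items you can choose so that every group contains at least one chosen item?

The 3 items {plum, cyan, green} hit every group.
No choice of 2 items meets every group, so 3 is the minimum.

3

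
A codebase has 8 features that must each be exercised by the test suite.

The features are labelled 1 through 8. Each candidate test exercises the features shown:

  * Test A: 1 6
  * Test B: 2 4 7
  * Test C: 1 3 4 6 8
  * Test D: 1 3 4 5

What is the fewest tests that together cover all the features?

3

B and C and D together: B ∪ C ∪ D = {1, 2, 3, 4, 5, 6, 7, 8} — every feature is covered.
Only B contains 2, so B is forced; the remaining 5 features need at least 2 more tests (each remaining test adds at most 4) — so at least 3 tests are needed, and 3 is optimal.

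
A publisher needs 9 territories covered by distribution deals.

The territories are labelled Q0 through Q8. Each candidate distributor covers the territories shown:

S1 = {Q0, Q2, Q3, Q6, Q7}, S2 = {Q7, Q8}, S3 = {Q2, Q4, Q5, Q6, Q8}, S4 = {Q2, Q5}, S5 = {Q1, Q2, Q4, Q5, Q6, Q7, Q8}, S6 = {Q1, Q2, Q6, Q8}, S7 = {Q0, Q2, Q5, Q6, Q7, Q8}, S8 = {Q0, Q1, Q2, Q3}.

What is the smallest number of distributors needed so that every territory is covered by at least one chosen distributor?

S1 and S5 together: S1 ∪ S5 = {Q0, Q1, Q2, Q3, Q4, Q5, Q6, Q7, Q8} — every territory is covered.
No single distributor has all 9 territories (the largest, S5, has 7), so 2 is optimal.

2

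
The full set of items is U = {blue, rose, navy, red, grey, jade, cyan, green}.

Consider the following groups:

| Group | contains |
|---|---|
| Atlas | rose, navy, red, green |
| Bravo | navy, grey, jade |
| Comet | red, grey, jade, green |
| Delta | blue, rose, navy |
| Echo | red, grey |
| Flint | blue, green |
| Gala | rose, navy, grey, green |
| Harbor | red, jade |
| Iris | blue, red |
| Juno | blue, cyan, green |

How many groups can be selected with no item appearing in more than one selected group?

2

Delta, Harbor are pairwise disjoint (Delta={blue,rose,navy}; Harbor={red,jade}).
Every remaining group overlaps one of these, and no 3 of the listed groups are pairwise disjoint, so 2 is the maximum.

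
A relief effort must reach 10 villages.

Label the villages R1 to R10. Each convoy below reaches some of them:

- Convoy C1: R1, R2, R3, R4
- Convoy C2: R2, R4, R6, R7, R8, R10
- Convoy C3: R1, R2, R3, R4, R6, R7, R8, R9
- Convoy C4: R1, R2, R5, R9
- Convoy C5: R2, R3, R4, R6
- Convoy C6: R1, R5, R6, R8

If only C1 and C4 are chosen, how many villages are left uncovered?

Union of C1, C4 = {R1, R2, R3, R4, R5, R9}.
Not covered: R6, R7, R8, R10 — 4 villages.

4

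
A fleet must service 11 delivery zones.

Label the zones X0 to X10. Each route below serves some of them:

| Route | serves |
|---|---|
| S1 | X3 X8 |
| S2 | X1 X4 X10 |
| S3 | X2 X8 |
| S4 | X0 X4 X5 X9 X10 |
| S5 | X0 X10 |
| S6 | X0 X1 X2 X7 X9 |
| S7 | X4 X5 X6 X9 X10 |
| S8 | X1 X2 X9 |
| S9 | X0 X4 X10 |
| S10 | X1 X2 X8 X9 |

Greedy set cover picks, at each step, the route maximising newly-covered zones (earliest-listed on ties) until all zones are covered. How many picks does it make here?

4

Greedy: pick S4 (covers 5 new) → pick S6 (covers 3 new) → pick S1 (covers 2 new) → pick S7 (covers 1 new). Total picks: 4.
(The true minimum cover uses only 3 routes, so greedy is not optimal here.)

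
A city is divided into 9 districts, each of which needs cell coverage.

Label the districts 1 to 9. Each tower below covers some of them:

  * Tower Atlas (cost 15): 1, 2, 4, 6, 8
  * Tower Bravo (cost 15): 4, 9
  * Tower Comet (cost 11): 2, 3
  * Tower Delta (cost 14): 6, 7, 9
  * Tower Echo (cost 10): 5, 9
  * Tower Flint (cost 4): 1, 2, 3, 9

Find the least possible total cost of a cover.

Atlas, Delta, Echo, Flint together cover every district (Atlas ∪ Delta ∪ Echo ∪ Flint = {1, 2, 3, 4, 5, 6, 7, 8, 9}); total cost 15 + 14 + 10 + 4 = 43.
No covering selection has total cost below 43.

43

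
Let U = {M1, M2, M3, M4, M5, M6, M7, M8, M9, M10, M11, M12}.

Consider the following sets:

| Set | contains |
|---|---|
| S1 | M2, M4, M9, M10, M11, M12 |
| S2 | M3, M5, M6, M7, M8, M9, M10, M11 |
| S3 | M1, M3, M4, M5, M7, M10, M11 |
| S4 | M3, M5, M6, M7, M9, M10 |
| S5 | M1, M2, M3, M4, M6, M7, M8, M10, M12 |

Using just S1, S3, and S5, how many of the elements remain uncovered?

0

Union of S1, S3, S5 = {M1, M2, M3, M4, M5, M6, M7, M8, M9, M10, M11, M12} — that's every element, so 0 are uncovered.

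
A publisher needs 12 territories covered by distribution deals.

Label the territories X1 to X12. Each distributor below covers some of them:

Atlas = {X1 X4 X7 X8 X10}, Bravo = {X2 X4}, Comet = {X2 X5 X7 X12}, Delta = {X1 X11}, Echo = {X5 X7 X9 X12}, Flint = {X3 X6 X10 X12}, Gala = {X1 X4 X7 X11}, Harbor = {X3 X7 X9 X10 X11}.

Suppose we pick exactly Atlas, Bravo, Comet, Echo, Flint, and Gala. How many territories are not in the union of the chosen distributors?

Union of Atlas, Bravo, Comet, Echo, Flint, Gala = {X1, X2, X3, X4, X5, X6, X7, X8, X9, X10, X11, X12} — that's every territory, so 0 are uncovered.

0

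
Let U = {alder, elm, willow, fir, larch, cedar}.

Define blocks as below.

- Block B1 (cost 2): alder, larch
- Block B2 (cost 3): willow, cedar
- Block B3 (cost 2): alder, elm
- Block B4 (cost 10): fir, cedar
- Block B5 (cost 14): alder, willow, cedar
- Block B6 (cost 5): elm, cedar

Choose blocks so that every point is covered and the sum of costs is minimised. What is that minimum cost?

17

B1, B2, B3, B4 together cover every point (B1 ∪ B2 ∪ B3 ∪ B4 = {alder, elm, willow, fir, larch, cedar}); total cost 2 + 3 + 2 + 10 = 17.
No covering selection has total cost below 17.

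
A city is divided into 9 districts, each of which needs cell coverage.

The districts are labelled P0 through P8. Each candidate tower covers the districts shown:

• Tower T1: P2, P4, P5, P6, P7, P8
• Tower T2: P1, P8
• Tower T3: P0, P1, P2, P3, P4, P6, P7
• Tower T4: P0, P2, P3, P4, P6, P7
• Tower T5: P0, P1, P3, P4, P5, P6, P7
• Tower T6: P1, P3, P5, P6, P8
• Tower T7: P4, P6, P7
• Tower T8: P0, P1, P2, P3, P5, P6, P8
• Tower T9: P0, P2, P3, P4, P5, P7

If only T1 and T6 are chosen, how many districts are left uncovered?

Union of T1, T6 = {P1, P2, P3, P4, P5, P6, P7, P8}.
Not covered: P0 — 1 district.

1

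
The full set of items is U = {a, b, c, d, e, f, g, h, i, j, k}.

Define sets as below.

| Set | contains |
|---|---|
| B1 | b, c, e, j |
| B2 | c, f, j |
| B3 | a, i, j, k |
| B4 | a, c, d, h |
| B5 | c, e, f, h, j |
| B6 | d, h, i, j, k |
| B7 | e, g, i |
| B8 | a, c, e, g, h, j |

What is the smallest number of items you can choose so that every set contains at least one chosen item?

2

The 2 items {c, i} hit every set.
The sets B2, B7 are pairwise disjoint, so any hitting set needs a separate item for each — at least 2. Hence 2 is optimal.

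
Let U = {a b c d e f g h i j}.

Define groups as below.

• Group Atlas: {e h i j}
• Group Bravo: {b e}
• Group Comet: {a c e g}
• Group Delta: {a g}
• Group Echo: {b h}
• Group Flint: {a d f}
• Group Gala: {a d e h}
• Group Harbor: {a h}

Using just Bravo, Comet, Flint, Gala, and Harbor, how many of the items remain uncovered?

2

Union of Bravo, Comet, Flint, Gala, Harbor = {a, b, c, d, e, f, g, h}.
Not covered: i, j — 2 items.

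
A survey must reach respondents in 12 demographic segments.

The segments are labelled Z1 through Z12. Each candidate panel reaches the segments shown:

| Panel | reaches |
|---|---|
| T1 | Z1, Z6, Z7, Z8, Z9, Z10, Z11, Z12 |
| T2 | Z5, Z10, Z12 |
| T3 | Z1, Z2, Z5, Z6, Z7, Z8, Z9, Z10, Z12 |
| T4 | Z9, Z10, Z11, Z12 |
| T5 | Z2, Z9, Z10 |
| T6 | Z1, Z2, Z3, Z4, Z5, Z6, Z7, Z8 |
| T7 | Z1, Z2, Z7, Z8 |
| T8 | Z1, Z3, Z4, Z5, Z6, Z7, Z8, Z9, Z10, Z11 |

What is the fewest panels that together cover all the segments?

2

Take {T1, T6}. Their union is {Z1, Z2, Z3, Z4, Z5, Z6, Z7, Z8, Z9, Z10, Z11, Z12}, which is all 12 segments.
No single panel has all 12 segments (the largest, T8, has 10), so 2 is optimal.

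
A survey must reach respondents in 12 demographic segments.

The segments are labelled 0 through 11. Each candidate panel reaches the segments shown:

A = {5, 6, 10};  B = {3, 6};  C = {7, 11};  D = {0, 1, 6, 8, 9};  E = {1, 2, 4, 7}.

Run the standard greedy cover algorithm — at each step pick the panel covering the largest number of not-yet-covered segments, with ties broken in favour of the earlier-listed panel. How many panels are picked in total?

Greedy: pick D (covers 5 new) → pick E (covers 3 new) → pick A (covers 2 new) → pick B (covers 1 new) → pick C (covers 1 new). Total picks: 5.

5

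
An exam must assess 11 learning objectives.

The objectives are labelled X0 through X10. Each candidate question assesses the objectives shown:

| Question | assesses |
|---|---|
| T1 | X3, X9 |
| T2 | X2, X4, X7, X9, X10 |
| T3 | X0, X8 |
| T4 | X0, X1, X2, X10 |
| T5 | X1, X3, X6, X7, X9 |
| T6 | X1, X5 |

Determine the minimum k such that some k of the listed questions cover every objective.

4

Take {T2, T3, T5, T6}. Their union is {X0, X1, X2, X3, X4, X5, X6, X7, X8, X9, X10}, which is all 11 objectives.
No 3 of the 6 questions cover everything (all 20 combinations miss at least one objective), so 4 is optimal.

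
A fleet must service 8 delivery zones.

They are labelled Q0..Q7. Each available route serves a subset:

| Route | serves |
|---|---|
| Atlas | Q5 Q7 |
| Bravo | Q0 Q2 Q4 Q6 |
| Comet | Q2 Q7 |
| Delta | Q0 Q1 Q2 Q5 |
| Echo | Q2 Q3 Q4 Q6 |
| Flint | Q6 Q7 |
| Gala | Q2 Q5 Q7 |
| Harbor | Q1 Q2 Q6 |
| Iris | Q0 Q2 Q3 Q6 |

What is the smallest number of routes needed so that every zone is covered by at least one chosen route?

Delta and Echo and Gala together: Delta ∪ Echo ∪ Gala = {Q0, Q1, Q2, Q3, Q4, Q5, Q6, Q7} — every zone is covered.
No 2 of the 9 routes cover everything (all 36 combinations miss at least one zone), so 3 is optimal.

3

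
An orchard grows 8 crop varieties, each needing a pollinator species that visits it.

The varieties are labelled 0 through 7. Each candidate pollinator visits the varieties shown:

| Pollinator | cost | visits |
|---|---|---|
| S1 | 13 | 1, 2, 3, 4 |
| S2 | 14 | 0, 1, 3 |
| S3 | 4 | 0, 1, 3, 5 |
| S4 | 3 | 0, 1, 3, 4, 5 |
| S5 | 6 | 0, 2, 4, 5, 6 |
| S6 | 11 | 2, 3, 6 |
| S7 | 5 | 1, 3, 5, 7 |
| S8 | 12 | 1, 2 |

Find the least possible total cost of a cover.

11

S5, S7 together cover every variety (S5 ∪ S7 = {0, 1, 2, 3, 4, 5, 6, 7}); total cost 6 + 5 = 11.
The greedy pick S4, S5, S7 costs 14; no covering selection beats 11.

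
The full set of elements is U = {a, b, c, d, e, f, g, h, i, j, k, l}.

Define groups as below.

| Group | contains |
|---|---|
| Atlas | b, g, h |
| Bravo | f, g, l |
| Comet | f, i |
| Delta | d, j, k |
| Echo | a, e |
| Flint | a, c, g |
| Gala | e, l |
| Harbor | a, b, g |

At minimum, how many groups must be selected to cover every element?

5

Take {Atlas, Comet, Delta, Flint, Gala}. Their union is {a, b, c, d, e, f, g, h, i, j, k, l}, which is all 12 elements.
Only Comet contains i, so Comet is forced; the remaining 10 elements need at least 4 more groups (each remaining group adds at most 3) — so at least 5 groups are needed, and 5 is optimal.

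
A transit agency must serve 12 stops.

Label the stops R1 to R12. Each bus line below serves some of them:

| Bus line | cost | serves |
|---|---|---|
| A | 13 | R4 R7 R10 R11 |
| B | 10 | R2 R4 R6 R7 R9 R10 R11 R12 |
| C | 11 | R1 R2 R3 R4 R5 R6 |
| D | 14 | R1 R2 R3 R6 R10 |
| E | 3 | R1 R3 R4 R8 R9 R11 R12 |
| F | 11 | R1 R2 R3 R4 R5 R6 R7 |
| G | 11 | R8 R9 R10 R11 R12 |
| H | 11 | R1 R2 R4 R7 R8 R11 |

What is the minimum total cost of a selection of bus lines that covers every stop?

22

F, G together cover every stop (F ∪ G = {R1, R2, R3, R4, R5, R6, R7, R8, R9, R10, R11, R12}); total cost 11 + 11 = 22.
The greedy pick E, B, C costs 24; no covering selection beats 22.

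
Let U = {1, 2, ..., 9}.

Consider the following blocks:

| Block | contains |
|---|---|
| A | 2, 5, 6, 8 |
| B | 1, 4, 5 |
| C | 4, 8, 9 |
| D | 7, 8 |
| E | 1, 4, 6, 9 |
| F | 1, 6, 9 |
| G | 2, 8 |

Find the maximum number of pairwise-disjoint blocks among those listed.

B, G are pairwise disjoint (B={1,4,5}; G={2,8}).
Every remaining block overlaps one of these, and no 3 of the listed blocks are pairwise disjoint, so 2 is the maximum.

2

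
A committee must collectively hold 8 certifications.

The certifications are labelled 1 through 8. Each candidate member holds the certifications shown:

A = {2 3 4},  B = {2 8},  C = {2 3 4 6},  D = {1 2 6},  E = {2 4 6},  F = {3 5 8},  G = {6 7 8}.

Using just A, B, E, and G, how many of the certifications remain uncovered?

2

Union of A, B, E, G = {2, 3, 4, 6, 7, 8}.
Not covered: 1, 5 — 2 certifications.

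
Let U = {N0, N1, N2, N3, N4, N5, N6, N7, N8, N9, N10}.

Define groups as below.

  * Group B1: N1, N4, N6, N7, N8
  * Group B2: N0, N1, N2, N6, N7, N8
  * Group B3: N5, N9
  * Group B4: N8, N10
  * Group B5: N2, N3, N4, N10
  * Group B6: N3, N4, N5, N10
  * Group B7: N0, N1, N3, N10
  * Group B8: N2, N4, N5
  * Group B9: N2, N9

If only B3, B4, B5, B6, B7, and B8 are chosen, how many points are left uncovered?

Union of B3, B4, B5, B6, B7, B8 = {N0, N1, N2, N3, N4, N5, N8, N9, N10}.
Not covered: N6, N7 — 2 points.

2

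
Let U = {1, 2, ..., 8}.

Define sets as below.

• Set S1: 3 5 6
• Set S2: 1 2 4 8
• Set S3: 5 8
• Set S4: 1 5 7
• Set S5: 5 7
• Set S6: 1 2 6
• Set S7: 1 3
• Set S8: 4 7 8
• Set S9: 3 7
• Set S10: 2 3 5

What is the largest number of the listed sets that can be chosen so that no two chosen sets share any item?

S3, S6, S9 are pairwise disjoint (S3={5,8}; S6={1,2,6}; S9={3,7}).
Every remaining set overlaps one of these, and no 4 of the listed sets are pairwise disjoint, so 3 is the maximum.

3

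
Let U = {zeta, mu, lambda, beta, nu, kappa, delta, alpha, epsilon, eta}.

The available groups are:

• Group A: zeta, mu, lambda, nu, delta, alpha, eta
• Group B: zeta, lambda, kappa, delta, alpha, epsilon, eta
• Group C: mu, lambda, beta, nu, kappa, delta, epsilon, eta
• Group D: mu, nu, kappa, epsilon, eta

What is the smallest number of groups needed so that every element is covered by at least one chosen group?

2

A and C together: A ∪ C = {zeta, mu, lambda, beta, nu, kappa, delta, alpha, epsilon, eta} — every element is covered.
No single group has all 10 elements (the largest, C, has 8), so 2 is optimal.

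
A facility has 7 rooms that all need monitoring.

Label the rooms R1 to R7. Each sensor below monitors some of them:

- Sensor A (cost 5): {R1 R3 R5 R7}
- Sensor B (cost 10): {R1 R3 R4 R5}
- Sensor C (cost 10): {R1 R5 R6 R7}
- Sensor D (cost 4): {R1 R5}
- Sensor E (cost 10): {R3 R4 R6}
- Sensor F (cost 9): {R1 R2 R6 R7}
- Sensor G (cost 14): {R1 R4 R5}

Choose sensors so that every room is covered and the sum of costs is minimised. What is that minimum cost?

19

B, F together cover every room (B ∪ F = {R1, R2, R3, R4, R5, R6, R7}); total cost 10 + 9 = 19.
The greedy pick A, F, B costs 24; no covering selection beats 19.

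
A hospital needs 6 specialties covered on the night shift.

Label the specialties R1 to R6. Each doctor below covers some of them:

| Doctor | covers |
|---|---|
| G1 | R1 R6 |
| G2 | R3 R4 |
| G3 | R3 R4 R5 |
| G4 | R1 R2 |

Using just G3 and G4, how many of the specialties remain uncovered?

1

Union of G3, G4 = {R1, R2, R3, R4, R5}.
Not covered: R6 — 1 specialty.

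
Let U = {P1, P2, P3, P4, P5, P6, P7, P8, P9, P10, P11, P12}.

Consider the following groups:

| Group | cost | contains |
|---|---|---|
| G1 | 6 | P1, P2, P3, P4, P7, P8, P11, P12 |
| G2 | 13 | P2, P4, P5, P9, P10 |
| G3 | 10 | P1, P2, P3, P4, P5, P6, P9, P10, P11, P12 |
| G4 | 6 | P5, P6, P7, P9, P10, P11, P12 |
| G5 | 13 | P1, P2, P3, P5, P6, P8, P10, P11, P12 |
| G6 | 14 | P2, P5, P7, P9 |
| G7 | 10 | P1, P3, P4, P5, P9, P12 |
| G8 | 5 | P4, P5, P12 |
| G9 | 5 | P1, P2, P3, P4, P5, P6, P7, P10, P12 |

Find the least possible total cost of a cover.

12

G1, G4 together cover every element (G1 ∪ G4 = {P1, P2, P3, P4, P5, P6, P7, P8, P9, P10, P11, P12}); total cost 6 + 6 = 12.
The greedy pick G9, G1, G4 costs 17; no covering selection beats 12.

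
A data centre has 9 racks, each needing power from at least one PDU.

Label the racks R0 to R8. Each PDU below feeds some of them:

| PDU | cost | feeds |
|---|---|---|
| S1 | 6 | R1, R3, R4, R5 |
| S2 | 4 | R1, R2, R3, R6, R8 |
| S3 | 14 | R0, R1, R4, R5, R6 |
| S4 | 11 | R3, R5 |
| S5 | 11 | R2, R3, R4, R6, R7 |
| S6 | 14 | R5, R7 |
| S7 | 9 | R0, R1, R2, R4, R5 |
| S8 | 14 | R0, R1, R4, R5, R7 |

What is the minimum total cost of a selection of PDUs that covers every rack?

S2, S8 together cover every rack (S2 ∪ S8 = {R0, R1, R2, R3, R4, R5, R6, R7, R8}); total cost 4 + 14 = 18.
The greedy pick S2, S1, S8 costs 24; no covering selection beats 18.

18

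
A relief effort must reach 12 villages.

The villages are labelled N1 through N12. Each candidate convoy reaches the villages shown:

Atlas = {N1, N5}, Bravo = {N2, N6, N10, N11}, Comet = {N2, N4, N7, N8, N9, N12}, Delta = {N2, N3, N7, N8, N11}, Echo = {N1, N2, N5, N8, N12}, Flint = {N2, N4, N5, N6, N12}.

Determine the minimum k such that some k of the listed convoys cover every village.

4

Atlas and Bravo and Comet and Delta together: Atlas ∪ Bravo ∪ Comet ∪ Delta = {N1, N2, N3, N4, N5, N6, N7, N8, N9, N10, N11, N12} — every village is covered.
No 3 of the 6 convoys cover everything (all 20 combinations miss at least one village), so 4 is optimal.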